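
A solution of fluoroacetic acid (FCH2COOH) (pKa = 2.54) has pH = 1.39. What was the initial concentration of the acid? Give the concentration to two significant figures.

C₀ = 6.2 × 10^-1 M

[H+] = 10^(-1.39) = 4.07 × 10^-2 M = x
Ka = 10^(−2.54) = 2.88 × 10^-3
Ka = x²/(C₀ − x) ⇒ C₀ = x + x²/Ka
C₀ = 4.07 × 10^-2 + (4.07 × 10^-2)²/(2.88 × 10^-3) = 6.16 × 10^-1 M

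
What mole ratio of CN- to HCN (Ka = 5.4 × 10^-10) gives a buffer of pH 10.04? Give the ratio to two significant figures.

ratio = 5.9

pKa = -log(5.4 × 10^-10) = 9.268
pH = pKa + log(r) ⇒ log(r) = 10.04 − 9.268 = +0.772
r = [CN-]/[HCN] = 10^(+0.772) = 5.92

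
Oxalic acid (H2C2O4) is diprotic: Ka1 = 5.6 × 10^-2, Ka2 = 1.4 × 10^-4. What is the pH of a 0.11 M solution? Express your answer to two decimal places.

Since Ka1 ≫ Ka2, the first ionization dominates [H+].
Ka1 = x²/(0.11 − x) = 5.6 × 10^-2
Solving the quadratic: x = (−Ka1 + √(Ka1² + 4·Ka1·C₀))/2 = 5.53 × 10^-2 M
pH = −log(5.53 × 10^-2) = 1.26

pH = 1.26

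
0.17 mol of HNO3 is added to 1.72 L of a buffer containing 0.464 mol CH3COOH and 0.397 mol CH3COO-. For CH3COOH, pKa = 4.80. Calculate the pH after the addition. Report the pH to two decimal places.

After neutralization: n(CH3COOH) = 0.634 mol, n(CH3COO-) = 0.227 mol.
pH = pKa + log([A⁻]/[HA]) = 4.80 + log(0.227/0.634) = 4.80 -0.446

pH = 4.35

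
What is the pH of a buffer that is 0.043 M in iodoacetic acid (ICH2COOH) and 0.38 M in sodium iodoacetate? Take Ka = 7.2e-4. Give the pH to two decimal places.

pKa = −log(7.2 × 10^-4) = 3.143
pH = pKa + log([A⁻]/[HA]) = 3.143 + log(0.38/0.043)
pH = 3.143 + (+0.946) = 4.09

pH = 4.09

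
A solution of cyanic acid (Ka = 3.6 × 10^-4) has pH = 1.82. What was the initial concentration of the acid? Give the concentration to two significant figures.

[H+] = 10^(-1.82) = 1.51 × 10^-2 M = x
Ka = x²/(C₀ − x) ⇒ C₀ = x + x²/Ka
C₀ = 1.51 × 10^-2 + (1.51 × 10^-2)²/(3.6 × 10^-4) = 6.48 × 10^-1 M

C₀ = 6.5 × 10^-1 M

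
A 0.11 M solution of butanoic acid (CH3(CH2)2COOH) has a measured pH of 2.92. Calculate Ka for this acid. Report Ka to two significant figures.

[H+] = 10^(-2.92) = 1.20 × 10^-3 M
At equilibrium [HA] = 0.11 − 1.20 × 10^-3 = 1.09 × 10^-1 M
Ka = [H+][A-]/[HA] = (1.20 × 10^-3)² / 1.09 × 10^-1 = 1.3 × 10^-5

Ka = 1.3 × 10^-5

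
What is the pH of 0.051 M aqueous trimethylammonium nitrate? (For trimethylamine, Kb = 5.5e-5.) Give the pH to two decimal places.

(CH3)3NH+ is the conjugate acid of the weak base (CH3)3N.
Ka = Kw/Kb = 1.0×10^-14 / 5.5 × 10^-5 = 1.82 × 10^-10
Let x = [H+] at equilibrium. Ka = x²/(0.051 − x).
Since Ka ≪ C₀, x ≈ √(Ka·C₀) = 3.05 × 10^-6 M.
pH = −log(3.05 × 10^-6) = 5.52

pH = 5.52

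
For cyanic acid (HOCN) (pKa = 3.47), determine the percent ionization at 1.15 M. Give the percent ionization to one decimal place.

HOCN ⇌ OCN- + H+; let x = [H+] at equilibrium.
Ka = 10^(−3.47) = 3.39 × 10^-4
x ≈ √(Ka·C₀) = √(3.39 × 10^-4 × 1.15) = 1.97 × 10^-2 M
% ionization = x/C₀ × 100% = 1.97 × 10^-2/1.15 × 100% = 1.7%

1.7%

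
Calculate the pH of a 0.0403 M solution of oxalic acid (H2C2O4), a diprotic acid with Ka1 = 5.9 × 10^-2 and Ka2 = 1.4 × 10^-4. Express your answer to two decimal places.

pH = 1.56

Ka1 ≫ Ka2, so treat the first dissociation as the only significant source of H+.
Ka1 = x²/(0.0403 − x) = 5.9 × 10^-2
Solving the quadratic: x = (−Ka1 + √(Ka1² + 4·Ka1·C₀))/2 = 2.75 × 10^-2 M
pH = −log(2.75 × 10^-2) = 1.56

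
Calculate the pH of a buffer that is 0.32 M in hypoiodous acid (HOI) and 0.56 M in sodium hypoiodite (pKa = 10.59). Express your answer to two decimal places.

pH = 10.83

Henderson–Hasselbalch: pH = pKa + log([OI-]/[HOI]) = 10.59 + log(0.56/0.32)
pH = 10.59 + (+0.243) = 10.83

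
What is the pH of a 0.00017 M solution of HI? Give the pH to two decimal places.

HI is a strong acid and dissociates completely, so [H+] = 0.00017 M.
pH = -log(0.00017) = 3.77

pH = 3.77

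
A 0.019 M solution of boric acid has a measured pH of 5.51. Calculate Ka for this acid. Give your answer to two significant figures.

Ka = 5.0 × 10^-10

[H+] = 10^(-5.51) = 3.09 × 10^-6 M
At equilibrium [HA] = 0.019 − 3.09 × 10^-6 = 1.90 × 10^-2 M
Ka = [H+][A-]/[HA] = (3.09 × 10^-6)² / 1.90 × 10^-2 = 5.0 × 10^-10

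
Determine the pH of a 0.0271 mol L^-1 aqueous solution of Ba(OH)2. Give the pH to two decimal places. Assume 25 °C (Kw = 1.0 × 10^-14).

Ba(OH)2 is a strong base (each formula unit releases 2 OH-); [OH-] = 0.0542 M.
pOH = -log(0.0542) = 1.27
pH = 14.00 - 1.27 = 12.73

pH = 12.73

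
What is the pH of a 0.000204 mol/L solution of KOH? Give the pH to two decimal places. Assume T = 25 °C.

pH = 10.31

KOH is a strong base; [OH-] = 0.000204 M.
pOH = -log(0.000204) = 3.69
pH = 14.00 - 3.69 = 10.31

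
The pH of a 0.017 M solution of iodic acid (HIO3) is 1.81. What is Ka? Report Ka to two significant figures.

Ka = 1.6 × 10^-1

[H+] = 10^(-1.81) = 1.55 × 10^-2 M
At equilibrium [HA] = 0.017 − 1.55 × 10^-2 = 1.50 × 10^-3 M
Ka = [H+][A-]/[HA] = (1.55 × 10^-2)² / 1.50 × 10^-3 = 1.6 × 10^-1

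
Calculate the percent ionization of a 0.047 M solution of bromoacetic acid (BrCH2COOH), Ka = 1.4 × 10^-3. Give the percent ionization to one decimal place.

BrCH2COOH ⇌ BrCH2COO- + H+; let x = [H+] at equilibrium.
Ka = x²/(C₀ − x); solving the quadratic gives x = 7.44 × 10^-3 M.
Fraction ionized = 7.44 × 10^-3 / 0.047 = 0.1583 → 15.8%

15.8%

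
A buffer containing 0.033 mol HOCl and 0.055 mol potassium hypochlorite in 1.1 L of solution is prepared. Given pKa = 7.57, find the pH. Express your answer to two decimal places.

pH = 7.79

Henderson–Hasselbalch: pH = pKa + log([OCl-]/[HOCl]) = 7.57 + log(0.055/0.033)
pH = 7.57 + (+0.222) = 7.79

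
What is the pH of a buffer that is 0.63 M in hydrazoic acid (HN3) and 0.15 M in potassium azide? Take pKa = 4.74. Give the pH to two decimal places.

Using pH = pKa + log([base]/[acid]) with [base]/[acid] = 0.15/0.63:
pH = 4.74 + (-0.623) = 4.12

pH = 4.12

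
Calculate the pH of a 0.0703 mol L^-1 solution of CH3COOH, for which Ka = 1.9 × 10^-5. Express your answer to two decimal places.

CH3COOH ⇌ CH3COO- + H+
From the ICE table, Ka = x²/(0.0703 − x) = 1.9 × 10^-5.
Neglecting x in the denominator: x = √(1.9 × 10^-5 × 0.0703) = 1.16 × 10^-3 M
pH = −log(1.16 × 10^-3) = 2.94

pH = 2.94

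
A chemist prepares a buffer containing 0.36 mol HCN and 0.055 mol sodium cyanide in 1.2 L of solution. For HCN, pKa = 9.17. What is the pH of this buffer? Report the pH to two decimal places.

pH = pKa + log([A⁻]/[HA]) = 9.17 + log(0.055/0.36)
pH = 9.17 + (-0.816) = 8.35

pH = 8.35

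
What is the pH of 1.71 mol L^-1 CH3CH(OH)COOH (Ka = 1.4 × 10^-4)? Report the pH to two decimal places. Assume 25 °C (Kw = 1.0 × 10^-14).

CH3CH(OH)COOH ⇌ CH3CH(OH)COO- + H+
From the ICE table, Ka = [H+]²/(1.71 − [H+]) = 1.4 × 10^-4.
Since Ka ≪ C₀, [H+] ≈ √(Ka·C₀) = 1.55 × 10^-2 M.
Check: 0.9% ionized — well under 5%, approximation valid.
pH = −log[H+] = −log(1.55 × 10^-2) = 1.81

pH = 1.81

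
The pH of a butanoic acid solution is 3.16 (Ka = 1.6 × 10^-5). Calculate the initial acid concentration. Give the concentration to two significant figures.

[H+] = 10^(-3.16) = 6.92 × 10^-4 M = x
Ka = x²/(C₀ − x) ⇒ C₀ = x + x²/Ka
C₀ = 6.92 × 10^-4 + (6.92 × 10^-4)²/(1.6 × 10^-5) = 3.06 × 10^-2 M

C₀ = 3.1 × 10^-2 M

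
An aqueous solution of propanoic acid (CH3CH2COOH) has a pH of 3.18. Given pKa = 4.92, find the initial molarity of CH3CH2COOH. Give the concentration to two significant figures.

[H+] = 10^(-3.18) = 6.61 × 10^-4 M = x
Ka = 10^(−4.92) = 1.20 × 10^-5
Ka = x²/(C₀ − x) ⇒ C₀ = x + x²/Ka
C₀ = 6.61 × 10^-4 + (6.61 × 10^-4)²/(1.20 × 10^-5) = 3.71 × 10^-2 M

C₀ = 3.7 × 10^-2 M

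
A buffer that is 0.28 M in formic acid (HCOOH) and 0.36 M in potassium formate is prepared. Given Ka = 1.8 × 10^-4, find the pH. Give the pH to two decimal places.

pH = 3.85

pKa = −log(1.8 × 10^-4) = 3.745
Using pH = pKa + log([base]/[acid]) with [base]/[acid] = 0.36/0.28:
pH = 3.745 + (+0.109) = 3.85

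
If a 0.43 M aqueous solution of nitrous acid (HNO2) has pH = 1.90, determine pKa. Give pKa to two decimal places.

pKa = 3.42

[H+] = 10^(-1.90) = 1.26 × 10^-2 M
At equilibrium [HA] = 0.43 − 1.26 × 10^-2 = 4.17 × 10^-1 M
Ka = [H+][A-]/[HA] = (1.26 × 10^-2)² / 4.17 × 10^-1 = 3.81 × 10^-4
pKa = -log(3.81 × 10^-4) = 3.42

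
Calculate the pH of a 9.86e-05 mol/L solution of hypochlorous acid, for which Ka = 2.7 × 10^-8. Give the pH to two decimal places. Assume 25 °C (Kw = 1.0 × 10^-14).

pH = 5.79

HOCl ⇌ OCl- + H+
Let x = [H+] at equilibrium. Ka = x²/(9.86e-05 − x).
Assume x ≪ 9.86e-05: x ≈ √(2.7 × 10^-8 × 9.86e-05) = 1.63 × 10^-6 M
(x/C₀ = 1.7% < 5%, so the approximation holds.)
pH = −log(1.63 × 10^-6) = 5.79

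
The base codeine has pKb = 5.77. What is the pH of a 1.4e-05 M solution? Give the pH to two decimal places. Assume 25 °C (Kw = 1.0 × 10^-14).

pH = 8.61

C18H21NO3 + H2O ⇌ C18H22NO3+ + OH-
Kb = 10^(−5.77) = 1.70 × 10^-6
Kb = [OH-]²/(1.4e-05 − [OH-]) = 1.70 × 10^-6
The 5% rule fails; solving [OH-]² + Kb·[OH-] − Kb·C₀ = 0 exactly:
[OH-] = [−1.7e-06 + √(1.7e-06² + 9.52e-11)]/2 = 4.10 × 10^-6 M
pOH = 5.39, so pH = 14.00 − pOH = 8.61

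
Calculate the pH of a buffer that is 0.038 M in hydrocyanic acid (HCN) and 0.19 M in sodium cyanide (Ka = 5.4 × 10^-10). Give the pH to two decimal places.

pKa = −log(5.4 × 10^-10) = 9.268
Henderson–Hasselbalch: pH = pKa + log([CN-]/[HCN]) = 9.268 + log(0.19/0.038)
pH = 9.268 + (+0.699) = 9.97

pH = 9.97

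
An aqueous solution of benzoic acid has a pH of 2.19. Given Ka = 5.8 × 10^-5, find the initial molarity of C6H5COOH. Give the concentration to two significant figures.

[H+] = 10^(-2.19) = 6.46 × 10^-3 M = x
Ka = x²/(C₀ − x) ⇒ C₀ = x + x²/Ka
C₀ = 6.46 × 10^-3 + (6.46 × 10^-3)²/(5.8 × 10^-5) = 7.26 × 10^-1 M

C₀ = 7.3 × 10^-1 M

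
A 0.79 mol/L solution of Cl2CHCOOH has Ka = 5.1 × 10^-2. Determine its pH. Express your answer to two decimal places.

Cl2CHCOOH ⇌ Cl2CHCOO- + H+
Let x = [H+] at equilibrium. Ka = x²/(0.79 − x).
The 5% rule fails; solving x² + Ka·x − Ka·C₀ = 0 exactly:
x = [−0.051 + √(0.051² + 0.161)]/2 = 1.77 × 10^-1 M
pH = −log[H+] = −log(1.77 × 10^-1) = 0.75

pH = 0.75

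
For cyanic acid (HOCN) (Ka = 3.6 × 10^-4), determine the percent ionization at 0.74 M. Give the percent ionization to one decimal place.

HOCN ⇌ OCN- + H+; let x = [H+] at equilibrium.
x ≈ √(Ka·C₀) = √(3.6 × 10^-4 × 0.74) = 1.63 × 10^-2 M
% ionization = x/C₀ × 100% = 1.63 × 10^-2/0.74 × 100% = 2.2%

2.2%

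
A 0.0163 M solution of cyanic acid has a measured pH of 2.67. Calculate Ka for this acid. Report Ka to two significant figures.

[H+] = 10^(-2.67) = 2.14 × 10^-3 M
At equilibrium [HA] = 0.0163 − 2.14 × 10^-3 = 1.42 × 10^-2 M
Ka = [H+][A-]/[HA] = (2.14 × 10^-3)² / 1.42 × 10^-2 = 3.2 × 10^-4

Ka = 3.2 × 10^-4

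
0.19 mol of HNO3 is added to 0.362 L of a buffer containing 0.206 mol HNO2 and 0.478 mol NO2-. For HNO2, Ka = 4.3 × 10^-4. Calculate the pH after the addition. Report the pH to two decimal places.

pH = 3.23

Added H+ converts NO2- to HNO2: HNO2 → 0.396 mol, NO2- → 0.288 mol.
pKa = −log(4.3 × 10^-4) = 3.367
Henderson–Hasselbalch with mole ratio 0.288/0.396: pH = 3.367 + (-0.138)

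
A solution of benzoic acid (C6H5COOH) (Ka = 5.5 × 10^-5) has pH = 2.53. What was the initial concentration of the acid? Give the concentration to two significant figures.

C₀ = 1.6 × 10^-1 M

[H+] = 10^(-2.53) = 2.95 × 10^-3 M = x
Ka = x²/(C₀ − x) ⇒ C₀ = x + x²/Ka
C₀ = 2.95 × 10^-3 + (2.95 × 10^-3)²/(5.5 × 10^-5) = 1.61 × 10^-1 M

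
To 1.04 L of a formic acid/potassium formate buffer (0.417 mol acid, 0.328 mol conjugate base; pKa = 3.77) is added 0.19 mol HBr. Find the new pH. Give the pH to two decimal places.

Added H+ converts HCOO- to HCOOH: HCOOH → 0.607 mol, HCOO- → 0.138 mol.
Henderson–Hasselbalch with mole ratio 0.138/0.607: pH = 3.77 + (-0.643)

pH = 3.13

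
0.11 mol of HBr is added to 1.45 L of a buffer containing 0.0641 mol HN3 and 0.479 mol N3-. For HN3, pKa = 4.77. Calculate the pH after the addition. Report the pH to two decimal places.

Added H+ converts N3- to HN3: HN3 → 0.174 mol, N3- → 0.369 mol.
pH = pKa + log(n_N3-/n_HN3) = 4.77 + log(0.369/0.174) = 4.77 + (+0.326)

pH = 5.10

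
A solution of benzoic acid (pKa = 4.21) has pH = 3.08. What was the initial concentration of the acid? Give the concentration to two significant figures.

[H+] = 10^(-3.08) = 8.32 × 10^-4 M = x
Ka = 10^(−4.21) = 6.17 × 10^-5
Ka = x²/(C₀ − x) ⇒ C₀ = x + x²/Ka
C₀ = 8.32 × 10^-4 + (8.32 × 10^-4)²/(6.17 × 10^-5) = 1.21 × 10^-2 M

C₀ = 1.2 × 10^-2 M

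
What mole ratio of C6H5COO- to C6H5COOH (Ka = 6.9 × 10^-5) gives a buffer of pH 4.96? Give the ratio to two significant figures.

ratio = 6.3

pKa = -log(6.9 × 10^-5) = 4.161
pH = pKa + log(r) ⇒ log(r) = 4.96 − 4.161 = +0.799
r = [C6H5COO-]/[C6H5COOH] = 10^(+0.799) = 6.3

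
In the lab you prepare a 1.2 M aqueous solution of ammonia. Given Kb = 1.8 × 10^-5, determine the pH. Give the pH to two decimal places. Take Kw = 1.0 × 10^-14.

pH = 11.67

NH3 + H2O ⇌ NH4+ + OH-
Kb = x²/(1.2 − x) = 1.8 × 10^-5
Since Kb ≪ C₀, x ≈ √(Kb·C₀) = 4.65 × 10^-3 M.
Check: 0.39% ionized — well under 5%, approximation valid.
pOH = 2.33, so pH = 14.00 − pOH = 11.67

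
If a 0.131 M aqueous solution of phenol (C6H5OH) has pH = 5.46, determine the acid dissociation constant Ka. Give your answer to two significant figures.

[H+] = 10^(-5.46) = 3.47 × 10^-6 M
At equilibrium [HA] = 0.131 − 3.47 × 10^-6 = 1.31 × 10^-1 M
Ka = [H+][A-]/[HA] = (3.47 × 10^-6)² / 1.31 × 10^-1 = 9.2 × 10^-11

Ka = 9.2 × 10^-11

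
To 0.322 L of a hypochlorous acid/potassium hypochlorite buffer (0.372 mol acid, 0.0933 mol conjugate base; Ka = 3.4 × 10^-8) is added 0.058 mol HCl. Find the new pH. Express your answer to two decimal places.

pH = 6.38

After neutralization: n(HOCl) = 0.43 mol, n(OCl-) = 0.0353 mol.
pKa = −log(3.4 × 10^-8) = 7.469
pH = pKa + log(n_OCl-/n_HOCl) = 7.469 + log(0.0353/0.43) = 7.469 + (-1.086)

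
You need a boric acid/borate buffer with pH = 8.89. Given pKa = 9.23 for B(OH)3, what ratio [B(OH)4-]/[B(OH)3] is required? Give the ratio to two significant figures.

ratio = 0.46

pH = pKa + log(r) ⇒ log(r) = 8.89 − 9.23 = -0.34
r = [B(OH)4-]/[B(OH)3] = 10^(-0.34) = 0.457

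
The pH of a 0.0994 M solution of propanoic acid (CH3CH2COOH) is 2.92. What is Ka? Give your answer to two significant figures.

[H+] = 10^(-2.92) = 1.20 × 10^-3 M
At equilibrium [HA] = 0.0994 − 1.20 × 10^-3 = 9.82 × 10^-2 M
Ka = [H+][A-]/[HA] = (1.20 × 10^-3)² / 9.82 × 10^-2 = 1.5 × 10^-5

Ka = 1.5 × 10^-5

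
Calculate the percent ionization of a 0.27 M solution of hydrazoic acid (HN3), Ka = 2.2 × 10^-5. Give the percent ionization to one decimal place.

HN3 ⇌ N3- + H+; let x = [H+] at equilibrium.
x ≈ √(Ka·C₀) = √(2.2 × 10^-5 × 0.27) = 2.44 × 10^-3 M
Fraction ionized = 2.44 × 10^-3 / 0.27 = 0.0090 → 0.9%

0.9%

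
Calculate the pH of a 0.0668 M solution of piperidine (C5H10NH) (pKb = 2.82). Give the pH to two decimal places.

pH = 11.97

C5H10NH + H2O ⇌ C5H10NH2+ + OH-
Kb = 10^(−2.82) = 1.51 × 10^-3
Let x = [OH-] at equilibrium. Kb = x²/(0.0668 − x).
The 5% rule fails; solving x² + Kb·x − Kb·C₀ = 0 exactly:
x = (−Kb + √(Kb² + 4·Kb·C₀))/2 = 9.32 × 10^-3 M
pOH = 2.03, so pH = 14.00 − pOH = 11.97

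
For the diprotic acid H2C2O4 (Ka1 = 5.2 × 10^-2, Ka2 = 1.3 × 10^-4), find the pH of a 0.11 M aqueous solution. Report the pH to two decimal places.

Ka1 ≫ Ka2, so treat the first dissociation as the only significant source of H+.
Ka1 = x²/(0.11 − x) = 5.2 × 10^-2
Solving the quadratic: x = (−Ka1 + √(Ka1² + 4·Ka1·C₀))/2 = 5.40 × 10^-2 M
pH = −log(5.40 × 10^-2) = 1.27

pH = 1.27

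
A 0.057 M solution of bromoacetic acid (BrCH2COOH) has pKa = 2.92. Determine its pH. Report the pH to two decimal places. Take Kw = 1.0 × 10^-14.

BrCH2COOH ⇌ BrCH2COO- + H+
Ka = 10^(−2.92) = 1.20 × 10^-3
Let x = [H+] at equilibrium. Ka = x²/(0.057 − x).
x is not negligible relative to C₀; solve x² + 0.0012·x − 6.84e-05 = 0.
x = (−Ka + √(Ka² + 4·Ka·C₀))/2 = 7.69 × 10^-3 M
pH = −log(7.69 × 10^-3) = 2.11

pH = 2.11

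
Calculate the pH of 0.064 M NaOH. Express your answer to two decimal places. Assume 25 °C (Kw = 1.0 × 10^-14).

NaOH is a strong base; [OH-] = 0.064 M.
pOH = -log(0.064) = 1.19
pH = 14.00 - 1.19 = 12.81

pH = 12.81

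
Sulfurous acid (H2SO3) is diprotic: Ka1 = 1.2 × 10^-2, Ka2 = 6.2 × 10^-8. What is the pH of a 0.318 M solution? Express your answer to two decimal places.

pH = 1.25

Ka1 ≫ Ka2, so treat the first dissociation as the only significant source of H+.
Ka1 = x²/(0.318 − x) = 1.2 × 10^-2
Solving the quadratic: x = (−Ka1 + √(Ka1² + 4·Ka1·C₀))/2 = 5.61 × 10^-2 M
pH = −log(5.61 × 10^-2) = 1.25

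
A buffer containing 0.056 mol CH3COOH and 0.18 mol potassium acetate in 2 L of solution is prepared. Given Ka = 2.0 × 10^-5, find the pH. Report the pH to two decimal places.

pKa = −log(2.0 × 10^-5) = 4.699
Henderson–Hasselbalch: pH = pKa + log([CH3COO-]/[CH3COOH]) = 4.699 + log(0.18/0.056)
pH = 4.699 + (+0.507) = 5.21

pH = 5.21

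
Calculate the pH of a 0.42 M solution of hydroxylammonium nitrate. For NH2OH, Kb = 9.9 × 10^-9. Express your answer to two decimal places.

pH = 3.19

NH3OH+ is the conjugate acid of the weak base NH2OH.
Ka = Kw/Kb = 1.0×10^-14 / 9.9 × 10^-9 = 1.01 × 10^-6
From the ICE table, Ka = [H+]²/(0.42 − [H+]) = 1.01 × 10^-6.
Assume [H+] ≪ 0.42: [H+] ≈ √(1.01 × 10^-6 × 0.42) = 6.51 × 10^-4 M
Check: 0.16% ionized — well under 5%, approximation valid.
pH = −log[H+] = −log(6.51 × 10^-4) = 3.19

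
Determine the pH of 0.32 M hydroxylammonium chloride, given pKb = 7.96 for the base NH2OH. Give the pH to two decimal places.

pH = 3.27

NH3OH+ is the conjugate acid of the weak base NH2OH.
Kb = 10^(−7.96) = 1.10 × 10^-8
Ka = Kw/Kb = 1.0×10^-14 / 1.10 × 10^-8 = 9.09 × 10^-7
Ka = [H+]²/(0.32 − [H+]) = 9.09 × 10^-7
Neglecting [H+] in the denominator: [H+] = √(9.09 × 10^-7 × 0.32) = 5.39 × 10^-4 M
pH = −log(5.39 × 10^-4) = 3.27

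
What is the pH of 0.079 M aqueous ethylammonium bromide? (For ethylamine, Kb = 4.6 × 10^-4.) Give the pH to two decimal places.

pH = 5.88

C2H5NH3+ is the conjugate acid of the weak base C2H5NH2.
Ka = Kw/Kb = 1.0×10^-14 / 4.6 × 10^-4 = 2.17 × 10^-11
Ka = [H+]²/(0.079 − [H+]) = 2.17 × 10^-11
Neglecting [H+] in the denominator: [H+] = √(2.17 × 10^-11 × 0.079) = 1.31 × 10^-6 M
([H+]/C₀ = 0.0017% < 5%, so the approximation holds.)
pH = −log(1.31 × 10^-6) = 5.88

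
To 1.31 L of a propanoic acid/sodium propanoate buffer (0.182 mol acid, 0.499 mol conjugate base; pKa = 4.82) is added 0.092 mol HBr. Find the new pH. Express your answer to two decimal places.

pH = 4.99

After neutralization: n(CH3CH2COOH) = 0.274 mol, n(CH3CH2COO-) = 0.407 mol.
pH = pKa + log([A⁻]/[HA]) = 4.82 + log(0.407/0.274) = 4.82 +0.172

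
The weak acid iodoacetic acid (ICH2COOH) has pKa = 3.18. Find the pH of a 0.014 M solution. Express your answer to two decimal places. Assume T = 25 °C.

ICH2COOH ⇌ ICH2COO- + H+
Ka = 10^(−3.18) = 6.61 × 10^-4
From the ICE table, Ka = x²/(0.014 − x) = 6.61 × 10^-4.
x is not negligible relative to C₀; solve x² + 0.000661·x − 9.25e-06 = 0.
x = [−0.000661 + √(0.000661² + 3.7e-05)]/2 = 2.73 × 10^-3 M
pH = −log[H+] = −log(2.73 × 10^-3) = 2.56

pH = 2.56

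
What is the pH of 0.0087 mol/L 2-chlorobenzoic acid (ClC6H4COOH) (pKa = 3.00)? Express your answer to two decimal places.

ClC6H4COOH ⇌ ClC6H4COO- + H+
Ka = 10^(−3.00) = 1.00 × 10^-3
From the ICE table, Ka = [H+]²/(0.0087 − [H+]) = 1.00 × 10^-3.
Here C₀/Ka ≈ 8.7, so the small-[H+] approximation fails. Use the quadratic:
[H+] = [−0.001 + √(0.001² + 3.48e-05)]/2 = 2.49 × 10^-3 M
pH = −log(2.49 × 10^-3) = 2.60

pH = 2.60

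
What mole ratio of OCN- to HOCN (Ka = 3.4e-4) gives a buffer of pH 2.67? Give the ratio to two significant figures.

pKa = -log(3.4 × 10^-4) = 3.469
pH = pKa + log(r) ⇒ log(r) = 2.67 − 3.469 = -0.799
r = [OCN-]/[HOCN] = 10^(-0.799) = 0.159

ratio = 0.16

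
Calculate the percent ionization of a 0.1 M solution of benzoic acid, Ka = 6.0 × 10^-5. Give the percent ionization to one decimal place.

C6H5COOH ⇌ C6H5COO- + H+; let x = [H+] at equilibrium.
x ≈ √(Ka·C₀) = √(6.0 × 10^-5 × 0.1) = 2.45 × 10^-3 M
% ionization = x/C₀ × 100% = 2.45 × 10^-3/0.1 × 100% = 2.4%

2.4%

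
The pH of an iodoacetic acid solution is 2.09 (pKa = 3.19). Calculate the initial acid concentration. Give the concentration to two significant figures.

C₀ = 1.1 × 10^-1 M

[H+] = 10^(-2.09) = 8.13 × 10^-3 M = x
Ka = 10^(−3.19) = 6.46 × 10^-4
Ka = x²/(C₀ − x) ⇒ C₀ = x + x²/Ka
C₀ = 8.13 × 10^-3 + (8.13 × 10^-3)²/(6.46 × 10^-4) = 1.10 × 10^-1 M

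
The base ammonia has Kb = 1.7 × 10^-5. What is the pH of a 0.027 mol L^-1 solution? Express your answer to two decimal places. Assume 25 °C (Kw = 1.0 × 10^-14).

pH = 10.83

NH3 + H2O ⇌ NH4+ + OH-
Kb = [OH-]²/(0.027 − [OH-]) = 1.7 × 10^-5
Neglecting [OH-] in the denominator: [OH-] = √(1.7 × 10^-5 × 0.027) = 6.77 × 10^-4 M
pOH = 3.17, so pH = 14.00 − pOH = 10.83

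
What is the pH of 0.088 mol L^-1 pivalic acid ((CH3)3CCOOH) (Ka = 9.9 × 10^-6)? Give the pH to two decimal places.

pH = 3.03

(CH3)3CCOOH ⇌ (CH3)3CCOO- + H+
Let x = [H+] at equilibrium. Ka = x²/(0.088 − x).
Assume x ≪ 0.088: x ≈ √(9.9 × 10^-6 × 0.088) = 9.33 × 10^-4 M
pH = −log(9.33 × 10^-4) = 3.03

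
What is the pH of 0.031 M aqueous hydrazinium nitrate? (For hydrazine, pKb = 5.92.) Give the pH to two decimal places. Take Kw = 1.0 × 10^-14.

pH = 4.79

N2H5+ is the conjugate acid of the weak base N2H4.
Kb = 10^(−5.92) = 1.20 × 10^-6
Ka = Kw/Kb = 1.0×10^-14 / 1.20 × 10^-6 = 8.33 × 10^-9
From the ICE table, Ka = [H+]²/(0.031 − [H+]) = 8.33 × 10^-9.
Assume [H+] ≪ 0.031: [H+] ≈ √(8.33 × 10^-9 × 0.031) = 1.61 × 10^-5 M
([H+]/C₀ = 0.052% < 5%, so the approximation holds.)
pH = −log(1.61 × 10^-5) = 4.79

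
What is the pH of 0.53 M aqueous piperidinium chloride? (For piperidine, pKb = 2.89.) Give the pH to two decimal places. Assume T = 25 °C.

pH = 5.69

C5H10NH2+ is the conjugate acid of the weak base C5H10NH.
Kb = 10^(−2.89) = 1.29 × 10^-3
Ka = Kw/Kb = 1.0×10^-14 / 1.29 × 10^-3 = 7.75 × 10^-12
Ka = [H+]²/(0.53 − [H+]) = 7.75 × 10^-12
Since Ka ≪ C₀, [H+] ≈ √(Ka·C₀) = 2.03 × 10^-6 M.
Check: 0.00038% ionized — well under 5%, approximation valid.
pH = −log[H+] = −log(2.03 × 10^-6) = 5.69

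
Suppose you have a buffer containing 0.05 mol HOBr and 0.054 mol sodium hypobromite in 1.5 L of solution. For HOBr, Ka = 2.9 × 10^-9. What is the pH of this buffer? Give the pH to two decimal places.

pH = 8.57

pKa = −log(2.9 × 10^-9) = 8.538
Using pH = pKa + log([base]/[acid]) with [base]/[acid] = 0.054/0.05:
pH = 8.538 + (+0.033) = 8.57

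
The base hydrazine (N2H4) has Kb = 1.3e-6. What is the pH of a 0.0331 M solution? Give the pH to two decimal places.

pH = 10.32

N2H4 + H2O ⇌ N2H5+ + OH-
From the ICE table, Kb = [OH-]²/(0.0331 − [OH-]) = 1.3 × 10^-6.
Neglecting [OH-] in the denominator: [OH-] = √(1.3 × 10^-6 × 0.0331) = 2.07 × 10^-4 M
pOH = −log(2.07 × 10^-4) = 3.68; pH = 14.00 − 3.68 = 10.32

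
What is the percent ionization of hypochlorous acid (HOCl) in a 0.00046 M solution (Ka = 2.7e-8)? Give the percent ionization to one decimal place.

HOCl ⇌ OCl- + H+; let x = [H+] at equilibrium.
x ≈ √(Ka·C₀) = √(2.7 × 10^-8 × 0.00046) = 3.52 × 10^-6 M
% ionization = x/C₀ × 100% = 3.52 × 10^-6/0.00046 × 100% = 0.8%

0.8%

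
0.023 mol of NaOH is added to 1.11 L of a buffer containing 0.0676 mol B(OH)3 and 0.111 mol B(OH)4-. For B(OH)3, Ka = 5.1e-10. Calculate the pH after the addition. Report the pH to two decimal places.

OH- converts B(OH)3 to B(OH)4-: B(OH)3 → 0.0446 mol, B(OH)4- → 0.134 mol.
pKa = −log(5.1 × 10^-10) = 9.292
Henderson–Hasselbalch with mole ratio 0.134/0.0446: pH = 9.292 + (+0.478)

pH = 9.77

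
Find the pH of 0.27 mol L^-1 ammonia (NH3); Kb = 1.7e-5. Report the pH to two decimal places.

pH = 11.33

NH3 + H2O ⇌ NH4+ + OH-
Kb = [OH-]²/(0.27 − [OH-]) = 1.7 × 10^-5
Assume [OH-] ≪ 0.27: [OH-] ≈ √(1.7 × 10^-5 × 0.27) = 2.14 × 10^-3 M
([OH-]/C₀ = 0.79% < 5%, so the approximation holds.)
pOH = −log(2.14 × 10^-3) = 2.67; pH = 14.00 − 2.67 = 11.33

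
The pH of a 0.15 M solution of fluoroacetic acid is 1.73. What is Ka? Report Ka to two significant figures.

Ka = 2.6 × 10^-3

[H+] = 10^(-1.73) = 1.86 × 10^-2 M
At equilibrium [HA] = 0.15 − 1.86 × 10^-2 = 1.31 × 10^-1 M
Ka = [H+][A-]/[HA] = (1.86 × 10^-2)² / 1.31 × 10^-1 = 2.6 × 10^-3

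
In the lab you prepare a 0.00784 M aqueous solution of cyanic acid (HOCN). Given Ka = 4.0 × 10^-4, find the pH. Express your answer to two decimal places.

HOCN ⇌ OCN- + H+
From the ICE table, Ka = x²/(0.00784 − x) = 4.0 × 10^-4.
Here C₀/Ka ≈ 19.6, so the small-x approximation fails. Use the quadratic:
x = (−Ka + √(Ka² + 4·Ka·C₀))/2 = 1.58 × 10^-3 M
pH = −log[H+] = −log(1.58 × 10^-3) = 2.80

pH = 2.80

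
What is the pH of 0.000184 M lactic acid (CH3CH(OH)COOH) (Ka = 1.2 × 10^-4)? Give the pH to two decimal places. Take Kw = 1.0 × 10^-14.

CH3CH(OH)COOH ⇌ CH3CH(OH)COO- + H+
Ka = x²/(0.000184 − x) = 1.2 × 10^-4
x is not negligible relative to C₀; solve x² + 0.00012·x − 2.21e-08 = 0.
x = (−Ka + √(Ka² + 4·Ka·C₀))/2 = 1.00 × 10^-4 M
pH = −log(1.00 × 10^-4) = 4.00

pH = 4.00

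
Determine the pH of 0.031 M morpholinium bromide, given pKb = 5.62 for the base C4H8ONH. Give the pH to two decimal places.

C4H8ONH2+ is the conjugate acid of the weak base C4H8ONH.
Kb = 10^(−5.62) = 2.40 × 10^-6
Ka = Kw/Kb = 1.0×10^-14 / 2.40 × 10^-6 = 4.17 × 10^-9
From the ICE table, Ka = x²/(0.031 − x) = 4.17 × 10^-9.
Neglecting x in the denominator: x = √(4.17 × 10^-9 × 0.031) = 1.14 × 10^-5 M
Check: 0.037% ionized — well under 5%, approximation valid.
pH = −log[H+] = −log(1.14 × 10^-5) = 4.94

pH = 4.94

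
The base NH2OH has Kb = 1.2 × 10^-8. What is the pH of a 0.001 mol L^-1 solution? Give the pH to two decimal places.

NH2OH + H2O ⇌ NH3OH+ + OH-
From the ICE table, Kb = x²/(0.001 − x) = 1.2 × 10^-8.
Since Kb ≪ C₀, x ≈ √(Kb·C₀) = 3.46 × 10^-6 M.
pOH = 5.46, so pH = 14.00 − pOH = 8.54

pH = 8.54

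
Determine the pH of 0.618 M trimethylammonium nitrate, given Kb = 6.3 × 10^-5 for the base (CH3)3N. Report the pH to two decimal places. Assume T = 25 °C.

(CH3)3NH+ is the conjugate acid of the weak base (CH3)3N.
Ka = Kw/Kb = 1.0×10^-14 / 6.3 × 10^-5 = 1.59 × 10^-10
Ka = x²/(0.618 − x) = 1.59 × 10^-10
Neglecting x in the denominator: x = √(1.59 × 10^-10 × 0.618) = 9.91 × 10^-6 M
(x/C₀ = 0.0016% < 5%, so the approximation holds.)
pH = −log(9.91 × 10^-6) = 5.00

pH = 5.00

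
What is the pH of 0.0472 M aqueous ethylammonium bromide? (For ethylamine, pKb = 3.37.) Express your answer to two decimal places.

pH = 5.98

C2H5NH3+ is the conjugate acid of the weak base C2H5NH2.
Kb = 10^(−3.37) = 4.27 × 10^-4
Ka = Kw/Kb = 1.0×10^-14 / 4.27 × 10^-4 = 2.34 × 10^-11
From the ICE table, Ka = x²/(0.0472 − x) = 2.34 × 10^-11.
Assume x ≪ 0.0472: x ≈ √(2.34 × 10^-11 × 0.0472) = 1.05 × 10^-6 M
(x/C₀ = 0.0022% < 5%, so the approximation holds.)
pH = −log[H+] = −log(1.05 × 10^-6) = 5.98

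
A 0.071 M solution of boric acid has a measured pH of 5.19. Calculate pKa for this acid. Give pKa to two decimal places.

[H+] = 10^(-5.19) = 6.46 × 10^-6 M
At equilibrium [HA] = 0.071 − 6.46 × 10^-6 = 7.10 × 10^-2 M
Ka = [H+][A-]/[HA] = (6.46 × 10^-6)² / 7.10 × 10^-2 = 5.88 × 10^-10
pKa = -log(5.88 × 10^-10) = 9.23

pKa = 9.23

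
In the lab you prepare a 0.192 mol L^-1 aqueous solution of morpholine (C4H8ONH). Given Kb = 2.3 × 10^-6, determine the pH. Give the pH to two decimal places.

C4H8ONH + H2O ⇌ C4H8ONH2+ + OH-
Kb = [OH-]²/(0.192 − [OH-]) = 2.3 × 10^-6
Assume [OH-] ≪ 0.192: [OH-] ≈ √(2.3 × 10^-6 × 0.192) = 6.65 × 10^-4 M
pOH = 3.18, so pH = 14.00 − pOH = 10.82

pH = 10.82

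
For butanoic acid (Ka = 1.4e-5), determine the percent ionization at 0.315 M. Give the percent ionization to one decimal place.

0.7%

CH3(CH2)2COOH ⇌ CH3(CH2)2COO- + H+; let x = [H+] at equilibrium.
x ≈ √(Ka·C₀) = √(1.4 × 10^-5 × 0.315) = 2.10 × 10^-3 M
Fraction ionized = 2.10 × 10^-3 / 0.315 = 0.0067 → 0.7%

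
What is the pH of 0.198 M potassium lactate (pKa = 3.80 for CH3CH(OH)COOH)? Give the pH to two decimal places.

CH3CH(OH)COO- is the conjugate base of the weak acid CH3CH(OH)COOH.
Ka = 10^(−3.80) = 1.58 × 10^-4
Kb = Kw/Ka = 1.0×10^-14 / 1.58 × 10^-4 = 6.33 × 10^-11
From the ICE table, Kb = x²/(0.198 − x) = 6.33 × 10^-11.
Assume x ≪ 0.198: x ≈ √(6.33 × 10^-11 × 0.198) = 3.54 × 10^-6 M
(x/C₀ = 0.0018% < 5%, so the approximation holds.)
pOH = 5.45, so pH = 14.00 − pOH = 8.55

pH = 8.55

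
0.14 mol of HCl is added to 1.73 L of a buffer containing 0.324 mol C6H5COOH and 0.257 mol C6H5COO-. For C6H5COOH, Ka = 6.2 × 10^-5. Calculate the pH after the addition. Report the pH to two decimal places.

pH = 3.61

Added H+ converts C6H5COO- to C6H5COOH: C6H5COOH → 0.464 mol, C6H5COO- → 0.117 mol.
pKa = −log(6.2 × 10^-5) = 4.208
Henderson–Hasselbalch with mole ratio 0.117/0.464: pH = 4.208 + (-0.598)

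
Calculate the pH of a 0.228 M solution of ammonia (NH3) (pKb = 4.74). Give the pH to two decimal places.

pH = 11.31

NH3 + H2O ⇌ NH4+ + OH-
Kb = 10^(−4.74) = 1.82 × 10^-5
Kb = [OH-]²/(0.228 − [OH-]) = 1.82 × 10^-5
Since Kb ≪ C₀, [OH-] ≈ √(Kb·C₀) = 2.04 × 10^-3 M.
([OH-]/C₀ = 0.89% < 5%, so the approximation holds.)
pOH = 2.69, so pH = 14.00 − pOH = 11.31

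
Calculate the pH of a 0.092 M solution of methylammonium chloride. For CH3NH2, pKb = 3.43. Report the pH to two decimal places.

CH3NH3+ is the conjugate acid of the weak base CH3NH2.
Kb = 10^(−3.43) = 3.72 × 10^-4
Ka = Kw/Kb = 1.0×10^-14 / 3.72 × 10^-4 = 2.69 × 10^-11
From the ICE table, Ka = x²/(0.092 − x) = 2.69 × 10^-11.
Neglecting x in the denominator: x = √(2.69 × 10^-11 × 0.092) = 1.57 × 10^-6 M
(x/C₀ = 0.0017% < 5%, so the approximation holds.)
pH = −log(1.57 × 10^-6) = 5.80

pH = 5.80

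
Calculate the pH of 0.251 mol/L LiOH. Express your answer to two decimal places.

LiOH is a strong base; [OH-] = 0.251 M.
pOH = -log(0.251) = 0.60
pH = 14.00 - 0.60 = 13.40

pH = 13.40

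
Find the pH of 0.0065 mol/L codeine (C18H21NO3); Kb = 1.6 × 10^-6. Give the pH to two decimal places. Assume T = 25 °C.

C18H21NO3 + H2O ⇌ C18H22NO3+ + OH-
From the ICE table, Kb = x²/(0.0065 − x) = 1.6 × 10^-6.
Since Kb ≪ C₀, x ≈ √(Kb·C₀) = 1.02 × 10^-4 M.
(x/C₀ = 1.6% < 5%, so the approximation holds.)
pOH = −log(1.02 × 10^-4) = 3.99; pH = 14.00 − 3.99 = 10.01

pH = 10.01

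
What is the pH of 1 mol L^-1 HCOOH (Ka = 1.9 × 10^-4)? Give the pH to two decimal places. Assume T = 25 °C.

HCOOH ⇌ HCOO- + H+
From the ICE table, Ka = [H+]²/(1 − [H+]) = 1.9 × 10^-4.
Assume [H+] ≪ 1: [H+] ≈ √(1.9 × 10^-4 × 1) = 1.38 × 10^-2 M
pH = −log[H+] = −log(1.38 × 10^-2) = 1.86

pH = 1.86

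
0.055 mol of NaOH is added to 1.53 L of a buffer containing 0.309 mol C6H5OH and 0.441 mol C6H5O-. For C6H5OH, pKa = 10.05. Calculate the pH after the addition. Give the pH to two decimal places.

pH = 10.34

After neutralization: n(C6H5OH) = 0.254 mol, n(C6H5O-) = 0.496 mol.
Henderson–Hasselbalch with mole ratio 0.496/0.254: pH = 10.05 + (+0.291)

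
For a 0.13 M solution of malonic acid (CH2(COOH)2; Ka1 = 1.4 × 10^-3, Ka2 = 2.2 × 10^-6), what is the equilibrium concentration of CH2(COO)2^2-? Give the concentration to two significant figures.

First ionization gives [H+] ≈ [CH2(COOH)COO-] = 1.28 × 10^-2 M.
Second step: Ka2 = [H+][CH2(COO)2^2-]/[CH2(COOH)COO-] ≈ [CH2(COO)2^2-] (since [H+] ≈ [CH2(COOH)COO-]).
So [CH2(COO)2^2-] ≈ Ka2.

2.2 × 10^-6 M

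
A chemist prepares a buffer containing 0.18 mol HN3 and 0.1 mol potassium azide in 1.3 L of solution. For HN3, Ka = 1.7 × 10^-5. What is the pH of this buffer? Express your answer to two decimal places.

pKa = −log(1.7 × 10^-5) = 4.770
Using pH = pKa + log([base]/[acid]) with [base]/[acid] = 0.1/0.18:
pH = 4.770 + (-0.255) = 4.51

pH = 4.51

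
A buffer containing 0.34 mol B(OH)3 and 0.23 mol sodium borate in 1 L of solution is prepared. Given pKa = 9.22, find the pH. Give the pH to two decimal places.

Henderson–Hasselbalch: pH = pKa + log([B(OH)4-]/[B(OH)3]) = 9.22 + log(0.23/0.34)
pH = 9.22 + (-0.170) = 9.05

pH = 9.05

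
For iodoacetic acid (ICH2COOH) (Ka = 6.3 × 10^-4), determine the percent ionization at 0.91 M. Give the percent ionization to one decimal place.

ICH2COOH ⇌ ICH2COO- + H+; let x = [H+] at equilibrium.
x ≈ √(Ka·C₀) = √(6.3 × 10^-4 × 0.91) = 2.39 × 10^-2 M
% ionization = x/C₀ × 100% = 2.39 × 10^-2/0.91 × 100% = 2.6%

2.6%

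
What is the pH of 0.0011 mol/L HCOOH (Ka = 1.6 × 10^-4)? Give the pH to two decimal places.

pH = 3.46

HCOOH ⇌ HCOO- + H+
Let x = [H+] at equilibrium. Ka = x²/(0.0011 − x).
The 5% rule fails; solving x² + Ka·x − Ka·C₀ = 0 exactly:
x = [−0.00016 + √(0.00016² + 7.04e-07)]/2 = 3.47 × 10^-4 M
pH = −log[H+] = −log(3.47 × 10^-4) = 3.46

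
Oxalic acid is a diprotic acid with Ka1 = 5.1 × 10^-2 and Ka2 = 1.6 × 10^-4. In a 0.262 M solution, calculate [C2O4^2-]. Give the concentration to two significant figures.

First ionization gives [H+] ≈ [HC2O4-] = 9.29 × 10^-2 M.
Second step: Ka2 = [H+][C2O4^2-]/[HC2O4-] ≈ [C2O4^2-] (since [H+] ≈ [HC2O4-]).
So [C2O4^2-] ≈ Ka2.

1.6 × 10^-4 M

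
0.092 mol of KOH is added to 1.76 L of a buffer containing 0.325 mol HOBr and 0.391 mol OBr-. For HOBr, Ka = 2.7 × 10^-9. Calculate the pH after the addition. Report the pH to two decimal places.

pH = 8.89

OH- converts HOBr to OBr-: HOBr → 0.233 mol, OBr- → 0.483 mol.
pKa = −log(2.7 × 10^-9) = 8.569
pH = pKa + log(n_OBr-/n_HOBr) = 8.569 + log(0.483/0.233) = 8.569 + (+0.317)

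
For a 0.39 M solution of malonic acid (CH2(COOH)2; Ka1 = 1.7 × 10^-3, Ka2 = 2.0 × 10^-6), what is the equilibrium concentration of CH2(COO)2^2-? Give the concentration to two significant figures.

2.0 × 10^-6 M

First ionization gives [H+] ≈ [CH2(COOH)COO-] = 2.49 × 10^-2 M.
Second step: Ka2 = [H+][CH2(COO)2^2-]/[CH2(COOH)COO-] ≈ [CH2(COO)2^2-] (since [H+] ≈ [CH2(COOH)COO-]).
So [CH2(COO)2^2-] ≈ Ka2.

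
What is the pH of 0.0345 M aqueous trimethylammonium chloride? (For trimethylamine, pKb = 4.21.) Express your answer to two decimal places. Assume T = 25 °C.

pH = 5.63

(CH3)3NH+ is the conjugate acid of the weak base (CH3)3N.
Kb = 10^(−4.21) = 6.17 × 10^-5
Ka = Kw/Kb = 1.0×10^-14 / 6.17 × 10^-5 = 1.62 × 10^-10
Let x = [H+] at equilibrium. Ka = x²/(0.0345 − x).
Neglecting x in the denominator: x = √(1.62 × 10^-10 × 0.0345) = 2.36 × 10^-6 M
(x/C₀ = 0.0069% < 5%, so the approximation holds.)
pH = −log[H+] = −log(2.36 × 10^-6) = 5.63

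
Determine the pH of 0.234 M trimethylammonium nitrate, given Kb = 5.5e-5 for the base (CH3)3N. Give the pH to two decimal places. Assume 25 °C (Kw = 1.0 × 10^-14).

(CH3)3NH+ is the conjugate acid of the weak base (CH3)3N.
Ka = Kw/Kb = 1.0×10^-14 / 5.5 × 10^-5 = 1.82 × 10^-10
Let x = [H+] at equilibrium. Ka = x²/(0.234 − x).
Assume x ≪ 0.234: x ≈ √(1.82 × 10^-10 × 0.234) = 6.53 × 10^-6 M
pH = −log[H+] = −log(6.53 × 10^-6) = 5.19

pH = 5.19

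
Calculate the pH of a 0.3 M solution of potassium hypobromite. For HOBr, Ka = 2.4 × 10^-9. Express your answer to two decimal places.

pH = 11.05

OBr- is the conjugate base of the weak acid HOBr.
Kb = Kw/Ka = 1.0×10^-14 / 2.4 × 10^-9 = 4.17 × 10^-6
Kb = [OH-]²/(0.3 − [OH-]) = 4.17 × 10^-6
Assume [OH-] ≪ 0.3: [OH-] ≈ √(4.17 × 10^-6 × 0.3) = 1.12 × 10^-3 M
pOH = −log(1.12 × 10^-3) = 2.95; pH = 14.00 − 2.95 = 11.05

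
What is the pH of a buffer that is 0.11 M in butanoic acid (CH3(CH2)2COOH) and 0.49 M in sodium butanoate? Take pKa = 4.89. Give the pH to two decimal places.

Henderson–Hasselbalch: pH = pKa + log([CH3(CH2)2COO-]/[CH3(CH2)2COOH]) = 4.89 + log(0.49/0.11)
pH = 4.89 + (+0.649) = 5.54

pH = 5.54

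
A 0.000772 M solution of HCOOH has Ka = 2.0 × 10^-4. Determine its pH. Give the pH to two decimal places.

HCOOH ⇌ HCOO- + H+
Let x = [H+] at equilibrium. Ka = x²/(0.000772 − x).
The 5% rule fails; solving x² + Ka·x − Ka·C₀ = 0 exactly:
x = (−Ka + √(Ka² + 4·Ka·C₀))/2 = 3.05 × 10^-4 M
pH = −log(3.05 × 10^-4) = 3.52

pH = 3.52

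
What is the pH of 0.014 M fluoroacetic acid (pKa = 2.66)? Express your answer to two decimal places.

FCH2COOH ⇌ FCH2COO- + H+
Ka = 10^(−2.66) = 2.19 × 10^-3
From the ICE table, Ka = x²/(0.014 − x) = 2.19 × 10^-3.
The 5% rule fails; solving x² + Ka·x − Ka·C₀ = 0 exactly:
x = (−Ka + √(Ka² + 4·Ka·C₀))/2 = 4.55 × 10^-3 M
pH = −log(4.55 × 10^-3) = 2.34

pH = 2.34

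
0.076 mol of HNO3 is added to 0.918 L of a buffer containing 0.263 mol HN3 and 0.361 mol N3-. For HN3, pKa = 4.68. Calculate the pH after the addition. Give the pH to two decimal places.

After neutralization: n(HN3) = 0.339 mol, n(N3-) = 0.285 mol.
pH = pKa + log(n_N3-/n_HN3) = 4.68 + log(0.285/0.339) = 4.68 + (-0.075)

pH = 4.60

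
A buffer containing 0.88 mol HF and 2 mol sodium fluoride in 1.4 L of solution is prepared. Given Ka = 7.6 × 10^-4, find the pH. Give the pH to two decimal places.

pH = 3.48

pKa = −log(7.6 × 10^-4) = 3.119
Henderson–Hasselbalch: pH = pKa + log([F-]/[HF]) = 3.119 + log(2/0.88)
pH = 3.119 + (+0.357) = 3.48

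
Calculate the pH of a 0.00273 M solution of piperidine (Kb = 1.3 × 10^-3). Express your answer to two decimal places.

pH = 11.13

C5H10NH + H2O ⇌ C5H10NH2+ + OH-
From the ICE table, Kb = [OH-]²/(0.00273 − [OH-]) = 1.3 × 10^-3.
Here C₀/Kb ≈ 2.1, so the small-[OH-] approximation fails. Use the quadratic:
[OH-] = [−0.0013 + √(0.0013² + 1.42e-05)]/2 = 1.34 × 10^-3 M
pOH = 2.87, so pH = 14.00 − pOH = 11.13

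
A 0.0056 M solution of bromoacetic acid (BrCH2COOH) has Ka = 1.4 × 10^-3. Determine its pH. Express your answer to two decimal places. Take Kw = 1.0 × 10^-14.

BrCH2COOH ⇌ BrCH2COO- + H+
Ka = [H+]²/(0.0056 − [H+]) = 1.4 × 10^-3
[H+] is not negligible relative to C₀; solve [H+]² + 0.0014·[H+] − 7.84e-06 = 0.
[H+] = [−0.0014 + √(0.0014² + 3.14e-05)]/2 = 2.19 × 10^-3 M
pH = −log[H+] = −log(2.19 × 10^-3) = 2.66

pH = 2.66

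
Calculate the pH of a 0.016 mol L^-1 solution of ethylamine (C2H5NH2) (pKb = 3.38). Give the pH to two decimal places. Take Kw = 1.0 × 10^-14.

pH = 11.38

C2H5NH2 + H2O ⇌ C2H5NH3+ + OH-
Kb = 10^(−3.38) = 4.17 × 10^-4
From the ICE table, Kb = [OH-]²/(0.016 − [OH-]) = 4.17 × 10^-4.
The 5% rule fails; solving [OH-]² + Kb·[OH-] − Kb·C₀ = 0 exactly:
[OH-] = (−Kb + √(Kb² + 4·Kb·C₀))/2 = 2.38 × 10^-3 M
pOH = 2.62, so pH = 14.00 − pOH = 11.38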